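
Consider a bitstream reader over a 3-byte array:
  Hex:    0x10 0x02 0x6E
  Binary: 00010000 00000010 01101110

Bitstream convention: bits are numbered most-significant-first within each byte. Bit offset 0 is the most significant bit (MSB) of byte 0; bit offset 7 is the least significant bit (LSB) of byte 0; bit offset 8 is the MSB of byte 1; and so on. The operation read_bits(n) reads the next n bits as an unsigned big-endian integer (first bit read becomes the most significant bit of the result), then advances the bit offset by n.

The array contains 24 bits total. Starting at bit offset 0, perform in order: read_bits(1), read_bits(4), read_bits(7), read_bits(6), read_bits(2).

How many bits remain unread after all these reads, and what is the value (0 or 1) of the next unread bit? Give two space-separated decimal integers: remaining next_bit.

Answer: 4 1

Derivation:
Read 1: bits[0:1] width=1 -> value=0 (bin 0); offset now 1 = byte 0 bit 1; 23 bits remain
Read 2: bits[1:5] width=4 -> value=2 (bin 0010); offset now 5 = byte 0 bit 5; 19 bits remain
Read 3: bits[5:12] width=7 -> value=0 (bin 0000000); offset now 12 = byte 1 bit 4; 12 bits remain
Read 4: bits[12:18] width=6 -> value=9 (bin 001001); offset now 18 = byte 2 bit 2; 6 bits remain
Read 5: bits[18:20] width=2 -> value=2 (bin 10); offset now 20 = byte 2 bit 4; 4 bits remain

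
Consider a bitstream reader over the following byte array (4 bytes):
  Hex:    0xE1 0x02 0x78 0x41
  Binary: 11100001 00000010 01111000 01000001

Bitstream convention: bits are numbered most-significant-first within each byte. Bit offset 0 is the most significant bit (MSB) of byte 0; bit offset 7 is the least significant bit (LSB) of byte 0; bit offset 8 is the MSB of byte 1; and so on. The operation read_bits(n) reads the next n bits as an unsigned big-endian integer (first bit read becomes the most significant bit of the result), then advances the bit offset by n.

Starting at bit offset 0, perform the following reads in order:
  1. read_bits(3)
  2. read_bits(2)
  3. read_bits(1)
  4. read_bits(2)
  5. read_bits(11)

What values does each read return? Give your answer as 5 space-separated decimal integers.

Read 1: bits[0:3] width=3 -> value=7 (bin 111); offset now 3 = byte 0 bit 3; 29 bits remain
Read 2: bits[3:5] width=2 -> value=0 (bin 00); offset now 5 = byte 0 bit 5; 27 bits remain
Read 3: bits[5:6] width=1 -> value=0 (bin 0); offset now 6 = byte 0 bit 6; 26 bits remain
Read 4: bits[6:8] width=2 -> value=1 (bin 01); offset now 8 = byte 1 bit 0; 24 bits remain
Read 5: bits[8:19] width=11 -> value=19 (bin 00000010011); offset now 19 = byte 2 bit 3; 13 bits remain

Answer: 7 0 0 1 19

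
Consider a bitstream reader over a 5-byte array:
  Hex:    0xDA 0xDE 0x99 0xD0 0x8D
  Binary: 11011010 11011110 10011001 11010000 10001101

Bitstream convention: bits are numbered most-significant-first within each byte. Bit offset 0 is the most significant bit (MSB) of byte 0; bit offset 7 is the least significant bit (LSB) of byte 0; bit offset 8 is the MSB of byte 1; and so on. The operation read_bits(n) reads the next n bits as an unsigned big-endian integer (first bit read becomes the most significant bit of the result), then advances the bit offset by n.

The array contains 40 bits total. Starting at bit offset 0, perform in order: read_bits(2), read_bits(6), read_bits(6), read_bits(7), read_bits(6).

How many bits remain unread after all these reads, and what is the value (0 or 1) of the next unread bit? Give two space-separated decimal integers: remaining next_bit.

Read 1: bits[0:2] width=2 -> value=3 (bin 11); offset now 2 = byte 0 bit 2; 38 bits remain
Read 2: bits[2:8] width=6 -> value=26 (bin 011010); offset now 8 = byte 1 bit 0; 32 bits remain
Read 3: bits[8:14] width=6 -> value=55 (bin 110111); offset now 14 = byte 1 bit 6; 26 bits remain
Read 4: bits[14:21] width=7 -> value=83 (bin 1010011); offset now 21 = byte 2 bit 5; 19 bits remain
Read 5: bits[21:27] width=6 -> value=14 (bin 001110); offset now 27 = byte 3 bit 3; 13 bits remain

Answer: 13 1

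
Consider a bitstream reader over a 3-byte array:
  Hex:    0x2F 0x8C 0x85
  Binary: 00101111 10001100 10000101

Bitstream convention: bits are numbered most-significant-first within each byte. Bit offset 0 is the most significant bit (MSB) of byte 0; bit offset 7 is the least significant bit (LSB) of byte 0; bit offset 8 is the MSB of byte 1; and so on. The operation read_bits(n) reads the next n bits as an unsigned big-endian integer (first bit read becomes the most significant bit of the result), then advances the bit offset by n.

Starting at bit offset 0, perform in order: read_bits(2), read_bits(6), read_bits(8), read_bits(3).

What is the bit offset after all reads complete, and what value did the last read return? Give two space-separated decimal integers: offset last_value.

Read 1: bits[0:2] width=2 -> value=0 (bin 00); offset now 2 = byte 0 bit 2; 22 bits remain
Read 2: bits[2:8] width=6 -> value=47 (bin 101111); offset now 8 = byte 1 bit 0; 16 bits remain
Read 3: bits[8:16] width=8 -> value=140 (bin 10001100); offset now 16 = byte 2 bit 0; 8 bits remain
Read 4: bits[16:19] width=3 -> value=4 (bin 100); offset now 19 = byte 2 bit 3; 5 bits remain

Answer: 19 4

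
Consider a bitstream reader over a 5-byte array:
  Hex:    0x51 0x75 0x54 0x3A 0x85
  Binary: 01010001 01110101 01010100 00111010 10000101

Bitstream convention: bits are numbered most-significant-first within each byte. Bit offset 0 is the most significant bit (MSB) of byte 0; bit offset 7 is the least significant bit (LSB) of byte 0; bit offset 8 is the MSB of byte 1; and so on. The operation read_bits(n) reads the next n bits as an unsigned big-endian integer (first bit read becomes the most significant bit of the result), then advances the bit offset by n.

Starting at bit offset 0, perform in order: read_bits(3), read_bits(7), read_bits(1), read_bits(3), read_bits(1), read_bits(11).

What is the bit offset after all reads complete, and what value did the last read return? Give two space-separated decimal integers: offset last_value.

Answer: 26 1360

Derivation:
Read 1: bits[0:3] width=3 -> value=2 (bin 010); offset now 3 = byte 0 bit 3; 37 bits remain
Read 2: bits[3:10] width=7 -> value=69 (bin 1000101); offset now 10 = byte 1 bit 2; 30 bits remain
Read 3: bits[10:11] width=1 -> value=1 (bin 1); offset now 11 = byte 1 bit 3; 29 bits remain
Read 4: bits[11:14] width=3 -> value=5 (bin 101); offset now 14 = byte 1 bit 6; 26 bits remain
Read 5: bits[14:15] width=1 -> value=0 (bin 0); offset now 15 = byte 1 bit 7; 25 bits remain
Read 6: bits[15:26] width=11 -> value=1360 (bin 10101010000); offset now 26 = byte 3 bit 2; 14 bits remain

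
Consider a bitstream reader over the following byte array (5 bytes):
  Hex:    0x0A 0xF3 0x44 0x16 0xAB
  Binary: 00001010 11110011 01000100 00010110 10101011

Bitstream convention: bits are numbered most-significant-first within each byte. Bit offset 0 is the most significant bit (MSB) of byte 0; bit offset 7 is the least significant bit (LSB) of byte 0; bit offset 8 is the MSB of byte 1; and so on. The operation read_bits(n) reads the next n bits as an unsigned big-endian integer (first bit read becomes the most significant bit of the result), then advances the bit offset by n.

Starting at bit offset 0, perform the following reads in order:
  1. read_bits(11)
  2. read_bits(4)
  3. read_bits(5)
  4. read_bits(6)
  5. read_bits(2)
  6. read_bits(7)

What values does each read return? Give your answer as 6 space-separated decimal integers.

Answer: 87 9 20 16 1 53

Derivation:
Read 1: bits[0:11] width=11 -> value=87 (bin 00001010111); offset now 11 = byte 1 bit 3; 29 bits remain
Read 2: bits[11:15] width=4 -> value=9 (bin 1001); offset now 15 = byte 1 bit 7; 25 bits remain
Read 3: bits[15:20] width=5 -> value=20 (bin 10100); offset now 20 = byte 2 bit 4; 20 bits remain
Read 4: bits[20:26] width=6 -> value=16 (bin 010000); offset now 26 = byte 3 bit 2; 14 bits remain
Read 5: bits[26:28] width=2 -> value=1 (bin 01); offset now 28 = byte 3 bit 4; 12 bits remain
Read 6: bits[28:35] width=7 -> value=53 (bin 0110101); offset now 35 = byte 4 bit 3; 5 bits remain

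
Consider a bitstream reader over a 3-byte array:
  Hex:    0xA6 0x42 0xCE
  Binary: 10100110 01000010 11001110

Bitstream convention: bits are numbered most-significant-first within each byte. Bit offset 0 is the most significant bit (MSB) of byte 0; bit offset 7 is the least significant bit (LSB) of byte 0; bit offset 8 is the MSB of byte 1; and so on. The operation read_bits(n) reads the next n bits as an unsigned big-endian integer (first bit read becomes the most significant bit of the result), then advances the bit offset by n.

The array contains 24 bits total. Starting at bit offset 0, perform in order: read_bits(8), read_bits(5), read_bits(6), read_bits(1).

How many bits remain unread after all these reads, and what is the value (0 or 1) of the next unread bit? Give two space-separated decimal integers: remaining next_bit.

Answer: 4 1

Derivation:
Read 1: bits[0:8] width=8 -> value=166 (bin 10100110); offset now 8 = byte 1 bit 0; 16 bits remain
Read 2: bits[8:13] width=5 -> value=8 (bin 01000); offset now 13 = byte 1 bit 5; 11 bits remain
Read 3: bits[13:19] width=6 -> value=22 (bin 010110); offset now 19 = byte 2 bit 3; 5 bits remain
Read 4: bits[19:20] width=1 -> value=0 (bin 0); offset now 20 = byte 2 bit 4; 4 bits remain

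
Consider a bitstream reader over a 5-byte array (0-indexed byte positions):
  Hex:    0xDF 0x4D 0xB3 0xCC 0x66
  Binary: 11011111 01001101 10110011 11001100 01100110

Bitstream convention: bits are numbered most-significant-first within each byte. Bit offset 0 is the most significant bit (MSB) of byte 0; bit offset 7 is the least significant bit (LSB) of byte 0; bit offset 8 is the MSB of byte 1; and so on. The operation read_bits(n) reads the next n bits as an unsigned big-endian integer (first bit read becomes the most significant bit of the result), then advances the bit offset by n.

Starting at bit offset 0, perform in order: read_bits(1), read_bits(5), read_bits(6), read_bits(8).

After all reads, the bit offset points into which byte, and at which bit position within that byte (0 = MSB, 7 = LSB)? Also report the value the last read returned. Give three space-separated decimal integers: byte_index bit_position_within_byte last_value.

Answer: 2 4 219

Derivation:
Read 1: bits[0:1] width=1 -> value=1 (bin 1); offset now 1 = byte 0 bit 1; 39 bits remain
Read 2: bits[1:6] width=5 -> value=23 (bin 10111); offset now 6 = byte 0 bit 6; 34 bits remain
Read 3: bits[6:12] width=6 -> value=52 (bin 110100); offset now 12 = byte 1 bit 4; 28 bits remain
Read 4: bits[12:20] width=8 -> value=219 (bin 11011011); offset now 20 = byte 2 bit 4; 20 bits remain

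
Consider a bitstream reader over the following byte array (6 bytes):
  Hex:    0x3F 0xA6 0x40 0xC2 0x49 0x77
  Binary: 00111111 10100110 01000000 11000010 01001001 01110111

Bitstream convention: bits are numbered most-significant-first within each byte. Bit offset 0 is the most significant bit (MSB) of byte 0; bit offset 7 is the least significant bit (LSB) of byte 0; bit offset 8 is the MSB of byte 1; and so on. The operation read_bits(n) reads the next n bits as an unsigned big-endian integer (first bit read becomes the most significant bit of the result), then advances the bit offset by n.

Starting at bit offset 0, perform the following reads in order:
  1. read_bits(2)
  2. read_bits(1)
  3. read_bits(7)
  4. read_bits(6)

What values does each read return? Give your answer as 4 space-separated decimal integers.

Read 1: bits[0:2] width=2 -> value=0 (bin 00); offset now 2 = byte 0 bit 2; 46 bits remain
Read 2: bits[2:3] width=1 -> value=1 (bin 1); offset now 3 = byte 0 bit 3; 45 bits remain
Read 3: bits[3:10] width=7 -> value=126 (bin 1111110); offset now 10 = byte 1 bit 2; 38 bits remain
Read 4: bits[10:16] width=6 -> value=38 (bin 100110); offset now 16 = byte 2 bit 0; 32 bits remain

Answer: 0 1 126 38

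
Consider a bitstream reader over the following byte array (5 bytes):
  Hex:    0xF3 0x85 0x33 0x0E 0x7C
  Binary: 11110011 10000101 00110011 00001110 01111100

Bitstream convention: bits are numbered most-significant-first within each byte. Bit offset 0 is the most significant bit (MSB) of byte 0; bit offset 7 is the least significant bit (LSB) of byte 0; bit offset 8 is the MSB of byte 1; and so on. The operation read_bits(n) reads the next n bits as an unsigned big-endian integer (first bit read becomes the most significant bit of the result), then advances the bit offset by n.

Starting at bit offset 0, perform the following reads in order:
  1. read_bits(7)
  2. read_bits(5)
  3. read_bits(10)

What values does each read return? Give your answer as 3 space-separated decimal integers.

Answer: 121 24 332

Derivation:
Read 1: bits[0:7] width=7 -> value=121 (bin 1111001); offset now 7 = byte 0 bit 7; 33 bits remain
Read 2: bits[7:12] width=5 -> value=24 (bin 11000); offset now 12 = byte 1 bit 4; 28 bits remain
Read 3: bits[12:22] width=10 -> value=332 (bin 0101001100); offset now 22 = byte 2 bit 6; 18 bits remain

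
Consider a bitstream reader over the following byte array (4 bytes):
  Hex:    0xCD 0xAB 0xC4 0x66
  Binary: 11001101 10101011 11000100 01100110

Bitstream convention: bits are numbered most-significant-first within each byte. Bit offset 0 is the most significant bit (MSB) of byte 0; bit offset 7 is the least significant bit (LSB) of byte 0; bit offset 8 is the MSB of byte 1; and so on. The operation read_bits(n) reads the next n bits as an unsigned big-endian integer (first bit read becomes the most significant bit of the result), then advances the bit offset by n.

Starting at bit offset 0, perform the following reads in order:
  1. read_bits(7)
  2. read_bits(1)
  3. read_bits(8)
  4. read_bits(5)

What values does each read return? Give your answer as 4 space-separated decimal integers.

Answer: 102 1 171 24

Derivation:
Read 1: bits[0:7] width=7 -> value=102 (bin 1100110); offset now 7 = byte 0 bit 7; 25 bits remain
Read 2: bits[7:8] width=1 -> value=1 (bin 1); offset now 8 = byte 1 bit 0; 24 bits remain
Read 3: bits[8:16] width=8 -> value=171 (bin 10101011); offset now 16 = byte 2 bit 0; 16 bits remain
Read 4: bits[16:21] width=5 -> value=24 (bin 11000); offset now 21 = byte 2 bit 5; 11 bits remain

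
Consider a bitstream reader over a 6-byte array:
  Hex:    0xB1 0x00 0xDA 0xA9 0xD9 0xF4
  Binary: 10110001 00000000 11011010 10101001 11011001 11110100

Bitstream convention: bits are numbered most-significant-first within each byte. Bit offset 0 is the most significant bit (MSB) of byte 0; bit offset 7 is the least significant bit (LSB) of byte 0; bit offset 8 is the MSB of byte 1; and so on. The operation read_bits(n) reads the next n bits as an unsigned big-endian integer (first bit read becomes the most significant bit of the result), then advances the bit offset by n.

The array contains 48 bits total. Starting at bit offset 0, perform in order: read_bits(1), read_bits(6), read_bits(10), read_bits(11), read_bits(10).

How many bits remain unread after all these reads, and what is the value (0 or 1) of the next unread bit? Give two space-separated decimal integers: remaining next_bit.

Read 1: bits[0:1] width=1 -> value=1 (bin 1); offset now 1 = byte 0 bit 1; 47 bits remain
Read 2: bits[1:7] width=6 -> value=24 (bin 011000); offset now 7 = byte 0 bit 7; 41 bits remain
Read 3: bits[7:17] width=10 -> value=513 (bin 1000000001); offset now 17 = byte 2 bit 1; 31 bits remain
Read 4: bits[17:28] width=11 -> value=1450 (bin 10110101010); offset now 28 = byte 3 bit 4; 20 bits remain
Read 5: bits[28:38] width=10 -> value=630 (bin 1001110110); offset now 38 = byte 4 bit 6; 10 bits remain

Answer: 10 0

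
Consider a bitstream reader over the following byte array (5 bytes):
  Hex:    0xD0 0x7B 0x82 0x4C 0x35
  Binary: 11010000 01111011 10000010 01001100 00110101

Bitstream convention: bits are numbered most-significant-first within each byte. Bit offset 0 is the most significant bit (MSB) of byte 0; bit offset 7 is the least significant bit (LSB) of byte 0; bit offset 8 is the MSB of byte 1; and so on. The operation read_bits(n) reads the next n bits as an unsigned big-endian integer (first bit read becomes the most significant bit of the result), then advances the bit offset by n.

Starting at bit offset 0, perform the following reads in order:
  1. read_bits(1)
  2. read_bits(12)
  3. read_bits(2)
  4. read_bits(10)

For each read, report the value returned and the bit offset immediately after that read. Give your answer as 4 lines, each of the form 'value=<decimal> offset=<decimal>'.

Answer: value=1 offset=1
value=2575 offset=13
value=1 offset=15
value=772 offset=25

Derivation:
Read 1: bits[0:1] width=1 -> value=1 (bin 1); offset now 1 = byte 0 bit 1; 39 bits remain
Read 2: bits[1:13] width=12 -> value=2575 (bin 101000001111); offset now 13 = byte 1 bit 5; 27 bits remain
Read 3: bits[13:15] width=2 -> value=1 (bin 01); offset now 15 = byte 1 bit 7; 25 bits remain
Read 4: bits[15:25] width=10 -> value=772 (bin 1100000100); offset now 25 = byte 3 bit 1; 15 bits remain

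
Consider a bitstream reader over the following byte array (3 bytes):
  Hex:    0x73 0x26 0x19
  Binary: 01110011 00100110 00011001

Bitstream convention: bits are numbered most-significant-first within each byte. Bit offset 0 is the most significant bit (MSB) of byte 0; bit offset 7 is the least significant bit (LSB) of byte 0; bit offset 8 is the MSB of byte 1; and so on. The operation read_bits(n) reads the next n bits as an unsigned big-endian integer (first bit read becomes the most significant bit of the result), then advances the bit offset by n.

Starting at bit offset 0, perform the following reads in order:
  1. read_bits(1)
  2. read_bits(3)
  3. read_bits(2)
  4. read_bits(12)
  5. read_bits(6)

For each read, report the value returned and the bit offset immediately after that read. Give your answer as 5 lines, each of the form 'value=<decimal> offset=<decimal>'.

Answer: value=0 offset=1
value=7 offset=4
value=0 offset=6
value=3224 offset=18
value=25 offset=24

Derivation:
Read 1: bits[0:1] width=1 -> value=0 (bin 0); offset now 1 = byte 0 bit 1; 23 bits remain
Read 2: bits[1:4] width=3 -> value=7 (bin 111); offset now 4 = byte 0 bit 4; 20 bits remain
Read 3: bits[4:6] width=2 -> value=0 (bin 00); offset now 6 = byte 0 bit 6; 18 bits remain
Read 4: bits[6:18] width=12 -> value=3224 (bin 110010011000); offset now 18 = byte 2 bit 2; 6 bits remain
Read 5: bits[18:24] width=6 -> value=25 (bin 011001); offset now 24 = byte 3 bit 0; 0 bits remain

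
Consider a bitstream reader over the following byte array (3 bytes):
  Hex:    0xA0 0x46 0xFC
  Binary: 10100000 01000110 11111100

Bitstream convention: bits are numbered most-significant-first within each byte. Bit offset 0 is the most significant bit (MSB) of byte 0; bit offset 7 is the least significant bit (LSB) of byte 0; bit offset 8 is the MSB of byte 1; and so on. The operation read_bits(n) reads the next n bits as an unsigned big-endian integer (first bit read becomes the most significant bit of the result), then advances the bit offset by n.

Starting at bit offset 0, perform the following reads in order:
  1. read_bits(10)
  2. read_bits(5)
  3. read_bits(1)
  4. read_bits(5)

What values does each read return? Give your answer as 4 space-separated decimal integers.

Answer: 641 3 0 31

Derivation:
Read 1: bits[0:10] width=10 -> value=641 (bin 1010000001); offset now 10 = byte 1 bit 2; 14 bits remain
Read 2: bits[10:15] width=5 -> value=3 (bin 00011); offset now 15 = byte 1 bit 7; 9 bits remain
Read 3: bits[15:16] width=1 -> value=0 (bin 0); offset now 16 = byte 2 bit 0; 8 bits remain
Read 4: bits[16:21] width=5 -> value=31 (bin 11111); offset now 21 = byte 2 bit 5; 3 bits remain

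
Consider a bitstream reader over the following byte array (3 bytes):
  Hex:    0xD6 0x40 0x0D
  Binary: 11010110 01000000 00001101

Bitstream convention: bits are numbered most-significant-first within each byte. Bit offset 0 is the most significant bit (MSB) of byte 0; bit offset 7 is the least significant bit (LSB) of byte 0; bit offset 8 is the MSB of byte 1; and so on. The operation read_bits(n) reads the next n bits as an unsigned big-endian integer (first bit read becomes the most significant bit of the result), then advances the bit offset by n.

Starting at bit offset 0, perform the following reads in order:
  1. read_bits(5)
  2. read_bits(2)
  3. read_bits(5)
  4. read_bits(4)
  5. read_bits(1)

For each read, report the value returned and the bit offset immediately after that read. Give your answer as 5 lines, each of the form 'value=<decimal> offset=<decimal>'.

Answer: value=26 offset=5
value=3 offset=7
value=4 offset=12
value=0 offset=16
value=0 offset=17

Derivation:
Read 1: bits[0:5] width=5 -> value=26 (bin 11010); offset now 5 = byte 0 bit 5; 19 bits remain
Read 2: bits[5:7] width=2 -> value=3 (bin 11); offset now 7 = byte 0 bit 7; 17 bits remain
Read 3: bits[7:12] width=5 -> value=4 (bin 00100); offset now 12 = byte 1 bit 4; 12 bits remain
Read 4: bits[12:16] width=4 -> value=0 (bin 0000); offset now 16 = byte 2 bit 0; 8 bits remain
Read 5: bits[16:17] width=1 -> value=0 (bin 0); offset now 17 = byte 2 bit 1; 7 bits remain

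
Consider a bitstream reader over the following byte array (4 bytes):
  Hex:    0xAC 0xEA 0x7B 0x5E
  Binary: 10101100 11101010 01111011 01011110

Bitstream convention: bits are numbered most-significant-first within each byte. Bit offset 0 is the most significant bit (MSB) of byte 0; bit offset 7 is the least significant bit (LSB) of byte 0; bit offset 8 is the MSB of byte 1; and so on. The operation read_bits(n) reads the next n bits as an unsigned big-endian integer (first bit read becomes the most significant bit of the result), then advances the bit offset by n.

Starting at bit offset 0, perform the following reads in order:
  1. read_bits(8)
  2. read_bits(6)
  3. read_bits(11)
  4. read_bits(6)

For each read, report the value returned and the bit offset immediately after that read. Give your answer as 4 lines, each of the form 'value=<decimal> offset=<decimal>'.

Answer: value=172 offset=8
value=58 offset=14
value=1270 offset=25
value=47 offset=31

Derivation:
Read 1: bits[0:8] width=8 -> value=172 (bin 10101100); offset now 8 = byte 1 bit 0; 24 bits remain
Read 2: bits[8:14] width=6 -> value=58 (bin 111010); offset now 14 = byte 1 bit 6; 18 bits remain
Read 3: bits[14:25] width=11 -> value=1270 (bin 10011110110); offset now 25 = byte 3 bit 1; 7 bits remain
Read 4: bits[25:31] width=6 -> value=47 (bin 101111); offset now 31 = byte 3 bit 7; 1 bits remain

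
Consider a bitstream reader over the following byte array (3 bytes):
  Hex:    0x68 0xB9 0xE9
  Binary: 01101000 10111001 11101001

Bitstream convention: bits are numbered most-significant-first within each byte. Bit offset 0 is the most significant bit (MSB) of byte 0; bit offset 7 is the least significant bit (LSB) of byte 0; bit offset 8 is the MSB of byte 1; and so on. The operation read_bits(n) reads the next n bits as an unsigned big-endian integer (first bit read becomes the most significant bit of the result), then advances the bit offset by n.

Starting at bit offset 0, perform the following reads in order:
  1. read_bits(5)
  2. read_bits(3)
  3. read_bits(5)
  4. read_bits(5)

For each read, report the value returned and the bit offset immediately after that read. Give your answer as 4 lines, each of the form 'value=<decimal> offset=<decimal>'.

Answer: value=13 offset=5
value=0 offset=8
value=23 offset=13
value=7 offset=18

Derivation:
Read 1: bits[0:5] width=5 -> value=13 (bin 01101); offset now 5 = byte 0 bit 5; 19 bits remain
Read 2: bits[5:8] width=3 -> value=0 (bin 000); offset now 8 = byte 1 bit 0; 16 bits remain
Read 3: bits[8:13] width=5 -> value=23 (bin 10111); offset now 13 = byte 1 bit 5; 11 bits remain
Read 4: bits[13:18] width=5 -> value=7 (bin 00111); offset now 18 = byte 2 bit 2; 6 bits remain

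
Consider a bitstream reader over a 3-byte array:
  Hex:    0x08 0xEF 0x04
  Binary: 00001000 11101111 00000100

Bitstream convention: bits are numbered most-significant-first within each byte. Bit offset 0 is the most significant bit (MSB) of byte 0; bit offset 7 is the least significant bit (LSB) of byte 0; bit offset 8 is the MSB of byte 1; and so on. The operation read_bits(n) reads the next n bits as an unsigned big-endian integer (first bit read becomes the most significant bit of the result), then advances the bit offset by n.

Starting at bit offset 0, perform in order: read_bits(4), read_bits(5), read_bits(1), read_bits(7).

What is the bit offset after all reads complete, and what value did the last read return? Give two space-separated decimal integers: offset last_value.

Answer: 17 94

Derivation:
Read 1: bits[0:4] width=4 -> value=0 (bin 0000); offset now 4 = byte 0 bit 4; 20 bits remain
Read 2: bits[4:9] width=5 -> value=17 (bin 10001); offset now 9 = byte 1 bit 1; 15 bits remain
Read 3: bits[9:10] width=1 -> value=1 (bin 1); offset now 10 = byte 1 bit 2; 14 bits remain
Read 4: bits[10:17] width=7 -> value=94 (bin 1011110); offset now 17 = byte 2 bit 1; 7 bits remain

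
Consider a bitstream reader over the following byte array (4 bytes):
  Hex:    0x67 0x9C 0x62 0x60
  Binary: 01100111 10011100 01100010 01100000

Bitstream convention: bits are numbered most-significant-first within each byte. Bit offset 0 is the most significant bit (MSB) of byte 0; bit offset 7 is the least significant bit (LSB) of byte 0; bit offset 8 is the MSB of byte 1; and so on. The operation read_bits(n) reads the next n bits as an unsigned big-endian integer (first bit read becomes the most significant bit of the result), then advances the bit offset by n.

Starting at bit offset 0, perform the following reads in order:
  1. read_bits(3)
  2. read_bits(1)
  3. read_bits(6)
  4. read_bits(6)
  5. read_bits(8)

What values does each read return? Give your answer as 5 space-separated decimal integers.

Read 1: bits[0:3] width=3 -> value=3 (bin 011); offset now 3 = byte 0 bit 3; 29 bits remain
Read 2: bits[3:4] width=1 -> value=0 (bin 0); offset now 4 = byte 0 bit 4; 28 bits remain
Read 3: bits[4:10] width=6 -> value=30 (bin 011110); offset now 10 = byte 1 bit 2; 22 bits remain
Read 4: bits[10:16] width=6 -> value=28 (bin 011100); offset now 16 = byte 2 bit 0; 16 bits remain
Read 5: bits[16:24] width=8 -> value=98 (bin 01100010); offset now 24 = byte 3 bit 0; 8 bits remain

Answer: 3 0 30 28 98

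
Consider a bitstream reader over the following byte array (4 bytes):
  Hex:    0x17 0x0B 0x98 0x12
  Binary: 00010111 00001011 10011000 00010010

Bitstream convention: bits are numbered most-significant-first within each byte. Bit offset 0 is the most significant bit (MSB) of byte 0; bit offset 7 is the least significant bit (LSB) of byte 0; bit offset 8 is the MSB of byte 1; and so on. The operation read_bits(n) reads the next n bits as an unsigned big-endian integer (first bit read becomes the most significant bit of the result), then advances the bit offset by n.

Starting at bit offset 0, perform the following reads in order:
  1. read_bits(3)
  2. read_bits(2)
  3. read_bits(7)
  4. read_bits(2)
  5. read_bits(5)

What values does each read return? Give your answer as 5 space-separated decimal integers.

Answer: 0 2 112 2 28

Derivation:
Read 1: bits[0:3] width=3 -> value=0 (bin 000); offset now 3 = byte 0 bit 3; 29 bits remain
Read 2: bits[3:5] width=2 -> value=2 (bin 10); offset now 5 = byte 0 bit 5; 27 bits remain
Read 3: bits[5:12] width=7 -> value=112 (bin 1110000); offset now 12 = byte 1 bit 4; 20 bits remain
Read 4: bits[12:14] width=2 -> value=2 (bin 10); offset now 14 = byte 1 bit 6; 18 bits remain
Read 5: bits[14:19] width=5 -> value=28 (bin 11100); offset now 19 = byte 2 bit 3; 13 bits remain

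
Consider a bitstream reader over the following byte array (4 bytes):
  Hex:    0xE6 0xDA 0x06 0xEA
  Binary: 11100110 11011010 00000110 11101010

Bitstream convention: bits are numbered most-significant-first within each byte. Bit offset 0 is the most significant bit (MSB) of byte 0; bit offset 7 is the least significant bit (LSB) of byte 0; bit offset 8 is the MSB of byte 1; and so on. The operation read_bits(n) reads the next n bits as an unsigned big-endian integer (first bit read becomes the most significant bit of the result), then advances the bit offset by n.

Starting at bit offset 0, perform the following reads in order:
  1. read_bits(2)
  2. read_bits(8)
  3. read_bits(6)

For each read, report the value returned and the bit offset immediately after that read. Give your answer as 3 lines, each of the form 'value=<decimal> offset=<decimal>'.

Answer: value=3 offset=2
value=155 offset=10
value=26 offset=16

Derivation:
Read 1: bits[0:2] width=2 -> value=3 (bin 11); offset now 2 = byte 0 bit 2; 30 bits remain
Read 2: bits[2:10] width=8 -> value=155 (bin 10011011); offset now 10 = byte 1 bit 2; 22 bits remain
Read 3: bits[10:16] width=6 -> value=26 (bin 011010); offset now 16 = byte 2 bit 0; 16 bits remain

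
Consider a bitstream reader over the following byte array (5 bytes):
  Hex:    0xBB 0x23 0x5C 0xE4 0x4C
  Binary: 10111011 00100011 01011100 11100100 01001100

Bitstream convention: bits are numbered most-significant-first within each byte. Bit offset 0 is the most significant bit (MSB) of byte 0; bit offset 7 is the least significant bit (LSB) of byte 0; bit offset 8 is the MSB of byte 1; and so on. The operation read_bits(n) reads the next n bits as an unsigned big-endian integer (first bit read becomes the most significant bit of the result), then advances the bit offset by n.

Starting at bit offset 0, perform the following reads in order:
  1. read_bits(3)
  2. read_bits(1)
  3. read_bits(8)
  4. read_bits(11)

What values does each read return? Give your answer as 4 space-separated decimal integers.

Answer: 5 1 178 430

Derivation:
Read 1: bits[0:3] width=3 -> value=5 (bin 101); offset now 3 = byte 0 bit 3; 37 bits remain
Read 2: bits[3:4] width=1 -> value=1 (bin 1); offset now 4 = byte 0 bit 4; 36 bits remain
Read 3: bits[4:12] width=8 -> value=178 (bin 10110010); offset now 12 = byte 1 bit 4; 28 bits remain
Read 4: bits[12:23] width=11 -> value=430 (bin 00110101110); offset now 23 = byte 2 bit 7; 17 bits remain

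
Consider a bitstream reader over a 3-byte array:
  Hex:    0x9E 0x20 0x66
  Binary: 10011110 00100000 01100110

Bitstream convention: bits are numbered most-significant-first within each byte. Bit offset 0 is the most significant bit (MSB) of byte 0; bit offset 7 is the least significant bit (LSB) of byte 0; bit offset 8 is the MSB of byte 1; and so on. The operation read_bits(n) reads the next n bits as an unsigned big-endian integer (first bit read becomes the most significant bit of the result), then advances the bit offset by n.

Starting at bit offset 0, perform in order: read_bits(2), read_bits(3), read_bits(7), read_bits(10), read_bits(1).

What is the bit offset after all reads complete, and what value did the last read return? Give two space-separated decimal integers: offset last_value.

Answer: 23 1

Derivation:
Read 1: bits[0:2] width=2 -> value=2 (bin 10); offset now 2 = byte 0 bit 2; 22 bits remain
Read 2: bits[2:5] width=3 -> value=3 (bin 011); offset now 5 = byte 0 bit 5; 19 bits remain
Read 3: bits[5:12] width=7 -> value=98 (bin 1100010); offset now 12 = byte 1 bit 4; 12 bits remain
Read 4: bits[12:22] width=10 -> value=25 (bin 0000011001); offset now 22 = byte 2 bit 6; 2 bits remain
Read 5: bits[22:23] width=1 -> value=1 (bin 1); offset now 23 = byte 2 bit 7; 1 bits remain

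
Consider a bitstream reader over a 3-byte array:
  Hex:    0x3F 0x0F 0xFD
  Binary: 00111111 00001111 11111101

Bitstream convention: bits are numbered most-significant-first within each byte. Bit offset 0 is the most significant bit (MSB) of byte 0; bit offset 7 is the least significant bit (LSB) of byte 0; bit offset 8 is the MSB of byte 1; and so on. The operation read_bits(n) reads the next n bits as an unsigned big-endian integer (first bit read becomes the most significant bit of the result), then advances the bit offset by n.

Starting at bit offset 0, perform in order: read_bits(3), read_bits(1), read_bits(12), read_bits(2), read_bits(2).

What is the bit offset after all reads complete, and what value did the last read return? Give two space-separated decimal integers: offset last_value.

Read 1: bits[0:3] width=3 -> value=1 (bin 001); offset now 3 = byte 0 bit 3; 21 bits remain
Read 2: bits[3:4] width=1 -> value=1 (bin 1); offset now 4 = byte 0 bit 4; 20 bits remain
Read 3: bits[4:16] width=12 -> value=3855 (bin 111100001111); offset now 16 = byte 2 bit 0; 8 bits remain
Read 4: bits[16:18] width=2 -> value=3 (bin 11); offset now 18 = byte 2 bit 2; 6 bits remain
Read 5: bits[18:20] width=2 -> value=3 (bin 11); offset now 20 = byte 2 bit 4; 4 bits remain

Answer: 20 3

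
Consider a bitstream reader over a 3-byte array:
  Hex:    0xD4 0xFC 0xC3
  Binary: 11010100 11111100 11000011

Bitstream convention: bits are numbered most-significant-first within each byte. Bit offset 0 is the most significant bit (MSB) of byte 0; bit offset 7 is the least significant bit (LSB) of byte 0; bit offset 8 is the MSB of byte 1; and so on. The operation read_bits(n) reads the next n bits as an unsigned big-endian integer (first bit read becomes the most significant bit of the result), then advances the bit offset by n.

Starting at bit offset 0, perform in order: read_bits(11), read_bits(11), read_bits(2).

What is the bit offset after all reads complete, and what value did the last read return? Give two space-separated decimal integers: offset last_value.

Answer: 24 3

Derivation:
Read 1: bits[0:11] width=11 -> value=1703 (bin 11010100111); offset now 11 = byte 1 bit 3; 13 bits remain
Read 2: bits[11:22] width=11 -> value=1840 (bin 11100110000); offset now 22 = byte 2 bit 6; 2 bits remain
Read 3: bits[22:24] width=2 -> value=3 (bin 11); offset now 24 = byte 3 bit 0; 0 bits remain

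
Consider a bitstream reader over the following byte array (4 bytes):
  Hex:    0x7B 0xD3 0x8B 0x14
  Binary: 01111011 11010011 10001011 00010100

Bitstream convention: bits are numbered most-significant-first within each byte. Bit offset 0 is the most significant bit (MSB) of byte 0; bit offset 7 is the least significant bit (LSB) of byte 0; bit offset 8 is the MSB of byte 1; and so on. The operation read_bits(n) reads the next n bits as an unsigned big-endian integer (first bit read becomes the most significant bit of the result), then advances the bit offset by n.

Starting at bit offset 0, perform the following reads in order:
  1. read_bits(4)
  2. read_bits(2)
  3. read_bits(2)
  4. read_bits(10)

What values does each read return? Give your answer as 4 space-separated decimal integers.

Answer: 7 2 3 846

Derivation:
Read 1: bits[0:4] width=4 -> value=7 (bin 0111); offset now 4 = byte 0 bit 4; 28 bits remain
Read 2: bits[4:6] width=2 -> value=2 (bin 10); offset now 6 = byte 0 bit 6; 26 bits remain
Read 3: bits[6:8] width=2 -> value=3 (bin 11); offset now 8 = byte 1 bit 0; 24 bits remain
Read 4: bits[8:18] width=10 -> value=846 (bin 1101001110); offset now 18 = byte 2 bit 2; 14 bits remain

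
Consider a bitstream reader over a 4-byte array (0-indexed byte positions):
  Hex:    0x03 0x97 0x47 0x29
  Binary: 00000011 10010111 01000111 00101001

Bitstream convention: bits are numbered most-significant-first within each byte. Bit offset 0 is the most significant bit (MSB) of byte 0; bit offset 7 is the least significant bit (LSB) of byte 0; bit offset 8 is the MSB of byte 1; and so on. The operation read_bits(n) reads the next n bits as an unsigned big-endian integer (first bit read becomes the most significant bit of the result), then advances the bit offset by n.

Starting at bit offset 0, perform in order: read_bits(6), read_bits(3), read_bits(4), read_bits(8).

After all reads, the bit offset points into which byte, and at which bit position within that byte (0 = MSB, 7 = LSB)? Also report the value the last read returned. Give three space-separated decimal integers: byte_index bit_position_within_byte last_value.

Answer: 2 5 232

Derivation:
Read 1: bits[0:6] width=6 -> value=0 (bin 000000); offset now 6 = byte 0 bit 6; 26 bits remain
Read 2: bits[6:9] width=3 -> value=7 (bin 111); offset now 9 = byte 1 bit 1; 23 bits remain
Read 3: bits[9:13] width=4 -> value=2 (bin 0010); offset now 13 = byte 1 bit 5; 19 bits remain
Read 4: bits[13:21] width=8 -> value=232 (bin 11101000); offset now 21 = byte 2 bit 5; 11 bits remain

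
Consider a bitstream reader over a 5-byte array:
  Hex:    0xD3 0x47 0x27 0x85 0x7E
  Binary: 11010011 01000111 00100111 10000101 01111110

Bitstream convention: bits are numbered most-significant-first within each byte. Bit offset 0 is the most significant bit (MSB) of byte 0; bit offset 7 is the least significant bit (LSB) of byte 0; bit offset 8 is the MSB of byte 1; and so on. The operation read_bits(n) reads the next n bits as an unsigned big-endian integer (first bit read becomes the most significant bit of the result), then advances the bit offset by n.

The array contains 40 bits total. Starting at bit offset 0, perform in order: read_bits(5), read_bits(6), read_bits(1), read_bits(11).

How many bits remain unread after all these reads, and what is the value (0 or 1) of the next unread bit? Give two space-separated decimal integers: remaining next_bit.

Read 1: bits[0:5] width=5 -> value=26 (bin 11010); offset now 5 = byte 0 bit 5; 35 bits remain
Read 2: bits[5:11] width=6 -> value=26 (bin 011010); offset now 11 = byte 1 bit 3; 29 bits remain
Read 3: bits[11:12] width=1 -> value=0 (bin 0); offset now 12 = byte 1 bit 4; 28 bits remain
Read 4: bits[12:23] width=11 -> value=915 (bin 01110010011); offset now 23 = byte 2 bit 7; 17 bits remain

Answer: 17 1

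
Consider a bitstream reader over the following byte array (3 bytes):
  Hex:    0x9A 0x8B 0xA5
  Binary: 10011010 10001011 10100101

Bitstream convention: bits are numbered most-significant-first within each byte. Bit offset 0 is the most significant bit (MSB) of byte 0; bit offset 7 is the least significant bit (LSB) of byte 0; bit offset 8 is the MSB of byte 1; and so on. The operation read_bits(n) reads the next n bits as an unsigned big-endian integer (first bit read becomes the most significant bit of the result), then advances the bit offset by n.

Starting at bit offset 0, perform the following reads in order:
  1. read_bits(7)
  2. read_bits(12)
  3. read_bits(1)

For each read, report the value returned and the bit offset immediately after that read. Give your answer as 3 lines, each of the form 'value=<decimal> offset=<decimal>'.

Answer: value=77 offset=7
value=1117 offset=19
value=0 offset=20

Derivation:
Read 1: bits[0:7] width=7 -> value=77 (bin 1001101); offset now 7 = byte 0 bit 7; 17 bits remain
Read 2: bits[7:19] width=12 -> value=1117 (bin 010001011101); offset now 19 = byte 2 bit 3; 5 bits remain
Read 3: bits[19:20] width=1 -> value=0 (bin 0); offset now 20 = byte 2 bit 4; 4 bits remain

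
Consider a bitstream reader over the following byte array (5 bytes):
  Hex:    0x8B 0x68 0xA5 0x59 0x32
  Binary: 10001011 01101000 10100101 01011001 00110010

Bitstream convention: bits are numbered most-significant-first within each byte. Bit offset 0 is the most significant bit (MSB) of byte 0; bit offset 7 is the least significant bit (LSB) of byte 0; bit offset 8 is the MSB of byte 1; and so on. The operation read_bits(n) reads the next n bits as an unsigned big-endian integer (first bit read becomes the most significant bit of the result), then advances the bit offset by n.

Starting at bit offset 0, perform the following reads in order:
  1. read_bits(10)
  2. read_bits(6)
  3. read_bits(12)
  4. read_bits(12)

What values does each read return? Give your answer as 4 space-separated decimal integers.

Answer: 557 40 2645 2354

Derivation:
Read 1: bits[0:10] width=10 -> value=557 (bin 1000101101); offset now 10 = byte 1 bit 2; 30 bits remain
Read 2: bits[10:16] width=6 -> value=40 (bin 101000); offset now 16 = byte 2 bit 0; 24 bits remain
Read 3: bits[16:28] width=12 -> value=2645 (bin 101001010101); offset now 28 = byte 3 bit 4; 12 bits remain
Read 4: bits[28:40] width=12 -> value=2354 (bin 100100110010); offset now 40 = byte 5 bit 0; 0 bits remain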